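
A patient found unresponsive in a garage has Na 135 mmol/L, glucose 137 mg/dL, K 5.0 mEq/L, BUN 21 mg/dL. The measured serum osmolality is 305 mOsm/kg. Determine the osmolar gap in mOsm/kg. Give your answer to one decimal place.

Calculated osmolality = 2·Na + glucose/18 + BUN/2.8
= 2·135 + 137/18 + 21/2.8
= 270 + 7.61 + 7.50
= 285.11 mOsm/kg ≈ 285.1 mOsm/kg
Osmolar gap = measured − calculated = 305 − 285.1 = 19.9 mOsm/kg

19.9 mOsm/kg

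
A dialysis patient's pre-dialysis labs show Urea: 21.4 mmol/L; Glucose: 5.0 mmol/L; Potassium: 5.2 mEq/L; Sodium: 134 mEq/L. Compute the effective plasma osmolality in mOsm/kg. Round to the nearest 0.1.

Effective osmolality excludes urea (freely permeant across cell membranes):
2·Na + glucose
= 2·134 + 5
= 268 + 5
= 273 mOsm/kg

273.0 mOsm/kg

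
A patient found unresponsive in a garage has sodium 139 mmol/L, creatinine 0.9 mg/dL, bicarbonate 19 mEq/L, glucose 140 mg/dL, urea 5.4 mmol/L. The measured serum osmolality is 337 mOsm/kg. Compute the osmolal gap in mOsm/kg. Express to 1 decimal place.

45.8 mOsm/kg

Calculated osmolality = 2·Na + glucose/18 + urea
= 2·139 + 140/18 + 5.4
= 278 + 7.78 + 5.40
= 291.18 mOsm/kg ≈ 291.2 mOsm/kg
Osmolar gap = measured − calculated = 337 − 291.2 = 45.8 mOsm/kg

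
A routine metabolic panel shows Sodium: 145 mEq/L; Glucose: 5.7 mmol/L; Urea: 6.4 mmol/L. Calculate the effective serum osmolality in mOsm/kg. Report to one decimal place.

295.7 mOsm/kg

Effective osmolality excludes urea (freely permeant across cell membranes):
2·Na + glucose
= 2·145 + 5.7
= 290 + 5.7
= 295.7 mOsm/kg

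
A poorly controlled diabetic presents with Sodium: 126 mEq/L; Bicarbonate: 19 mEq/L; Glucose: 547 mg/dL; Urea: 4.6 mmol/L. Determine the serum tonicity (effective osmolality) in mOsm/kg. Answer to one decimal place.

Effective osmolality excludes urea (freely permeant across cell membranes):
2·Na + glucose/18
= 2·126 + 547/18
= 252 + 30.39
= 282.39 mOsm/kg

282.4 mOsm/kg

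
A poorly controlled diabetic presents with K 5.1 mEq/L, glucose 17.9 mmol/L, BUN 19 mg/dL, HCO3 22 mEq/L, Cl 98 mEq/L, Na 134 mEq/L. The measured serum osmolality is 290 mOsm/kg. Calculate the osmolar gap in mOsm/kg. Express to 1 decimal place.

Calculated osmolality = 2·Na + glucose + BUN/2.8
= 2·134 + 17.9 + 19/2.8
= 268 + 17.90 + 6.79
= 292.69 mOsm/kg ≈ 292.7 mOsm/kg
Osmolar gap = measured − calculated = 290 − 292.7 = -2.7 mOsm/kg

-2.7 mOsm/kg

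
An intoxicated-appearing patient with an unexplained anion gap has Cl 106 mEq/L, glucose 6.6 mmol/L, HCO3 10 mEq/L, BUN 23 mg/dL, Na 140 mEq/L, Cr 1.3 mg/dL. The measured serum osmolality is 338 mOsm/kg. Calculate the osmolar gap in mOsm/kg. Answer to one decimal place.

43.2 mOsm/kg

Calculated osmolality = 2·Na + glucose + BUN/2.8
= 2·140 + 6.6 + 23/2.8
= 280 + 6.60 + 8.21
= 294.81 mOsm/kg ≈ 294.8 mOsm/kg
Osmolar gap = measured − calculated = 338 − 294.8 = 43.2 mOsm/kg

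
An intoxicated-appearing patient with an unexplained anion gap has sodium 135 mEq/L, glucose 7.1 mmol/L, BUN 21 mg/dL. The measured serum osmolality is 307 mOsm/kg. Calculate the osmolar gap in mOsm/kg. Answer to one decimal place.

Calculated osmolality = 2·Na + glucose + BUN/2.8
= 2·135 + 7.1 + 21/2.8
= 270 + 7.10 + 7.50
= 284.6 mOsm/kg ≈ 284.6 mOsm/kg
Osmolar gap = measured − calculated = 307 − 284.6 = 22.4 mOsm/kg

22.4 mOsm/kg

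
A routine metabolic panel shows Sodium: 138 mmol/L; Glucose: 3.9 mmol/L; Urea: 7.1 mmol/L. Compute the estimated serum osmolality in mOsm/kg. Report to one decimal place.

Calculated osmolality = 2·Na + glucose + urea
= 2·138 + 3.9 + 7.1
= 276 + 3.90 + 7.10
= 287 mOsm/kg

287.0 mOsm/kg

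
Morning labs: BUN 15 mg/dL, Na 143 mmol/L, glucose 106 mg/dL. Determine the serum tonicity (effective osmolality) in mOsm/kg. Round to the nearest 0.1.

Effective osmolality excludes urea (freely permeant across cell membranes):
2·Na + glucose/18
= 2·143 + 106/18
= 286 + 5.89
= 291.89 mOsm/kg

291.9 mOsm/kg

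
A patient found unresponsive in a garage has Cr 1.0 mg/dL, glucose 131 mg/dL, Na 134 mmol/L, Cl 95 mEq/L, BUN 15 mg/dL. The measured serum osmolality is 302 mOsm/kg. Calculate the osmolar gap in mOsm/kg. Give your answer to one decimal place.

21.4 mOsm/kg

Calculated osmolality = 2·Na + glucose/18 + BUN/2.8
= 2·134 + 131/18 + 15/2.8
= 268 + 7.28 + 5.36
= 280.64 mOsm/kg ≈ 280.6 mOsm/kg
Osmolar gap = measured − calculated = 302 − 280.6 = 21.4 mOsm/kg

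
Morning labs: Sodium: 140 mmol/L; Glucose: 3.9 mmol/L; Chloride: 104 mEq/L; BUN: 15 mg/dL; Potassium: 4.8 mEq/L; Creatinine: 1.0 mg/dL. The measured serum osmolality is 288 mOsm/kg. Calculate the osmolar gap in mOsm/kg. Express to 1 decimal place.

-1.3 mOsm/kg

Calculated osmolality = 2·Na + glucose + BUN/2.8
= 2·140 + 3.9 + 15/2.8
= 280 + 3.90 + 5.36
= 289.26 mOsm/kg ≈ 289.3 mOsm/kg
Osmolar gap = measured − calculated = 288 − 289.3 = -1.3 mOsm/kg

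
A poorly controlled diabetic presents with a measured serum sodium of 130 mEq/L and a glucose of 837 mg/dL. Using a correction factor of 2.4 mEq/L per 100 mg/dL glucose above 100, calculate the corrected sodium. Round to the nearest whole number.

148 mEq/L

Corrected Na = measured Na + 2.4 · (glucose − 100)/100
= 130 + 2.4 · (837 − 100)/100
= 130 + 17.7
= 147.7 mEq/L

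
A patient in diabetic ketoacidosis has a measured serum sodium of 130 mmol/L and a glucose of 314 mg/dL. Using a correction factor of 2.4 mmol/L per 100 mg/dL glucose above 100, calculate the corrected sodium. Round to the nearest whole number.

135 mmol/L

Corrected Na = measured Na + 2.4 · (glucose − 100)/100
= 130 + 2.4 · (314 − 100)/100
= 130 + 5.1
= 135.1 mmol/L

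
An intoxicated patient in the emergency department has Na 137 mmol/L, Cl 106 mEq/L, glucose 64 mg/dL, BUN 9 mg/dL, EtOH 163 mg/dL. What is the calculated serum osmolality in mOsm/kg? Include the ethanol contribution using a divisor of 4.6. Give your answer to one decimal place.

316.2 mOsm/kg

Calculated osmolality = 2·Na + glucose/18 + BUN/2.8 + ethanol/4.6
= 2·137 + 64/18 + 9/2.8 + 163/4.6
= 274 + 3.56 + 3.21 + 35.43
= 316.2 mOsm/kg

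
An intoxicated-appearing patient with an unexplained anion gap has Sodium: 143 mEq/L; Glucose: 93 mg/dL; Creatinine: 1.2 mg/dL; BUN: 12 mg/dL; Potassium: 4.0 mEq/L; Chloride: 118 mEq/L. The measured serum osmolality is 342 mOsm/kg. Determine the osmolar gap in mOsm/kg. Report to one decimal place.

Calculated osmolality = 2·Na + glucose/18 + BUN/2.8
= 2·143 + 93/18 + 12/2.8
= 286 + 5.17 + 4.29
= 295.46 mOsm/kg ≈ 295.5 mOsm/kg
Osmolar gap = measured − calculated = 342 − 295.5 = 46.5 mOsm/kg

46.5 mOsm/kg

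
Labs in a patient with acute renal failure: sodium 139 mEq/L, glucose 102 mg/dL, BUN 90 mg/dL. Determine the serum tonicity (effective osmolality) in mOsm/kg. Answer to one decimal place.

283.7 mOsm/kg

Effective osmolality excludes urea (freely permeant across cell membranes):
2·Na + glucose/18
= 2·139 + 102/18
= 278 + 5.67
= 283.67 mOsm/kg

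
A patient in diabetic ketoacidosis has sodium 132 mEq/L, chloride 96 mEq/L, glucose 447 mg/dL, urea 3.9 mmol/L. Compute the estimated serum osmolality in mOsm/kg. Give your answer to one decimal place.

292.7 mOsm/kg

Calculated osmolality = 2·Na + glucose/18 + urea
= 2·132 + 447/18 + 3.9
= 264 + 24.83 + 3.90
= 292.73 mOsm/kg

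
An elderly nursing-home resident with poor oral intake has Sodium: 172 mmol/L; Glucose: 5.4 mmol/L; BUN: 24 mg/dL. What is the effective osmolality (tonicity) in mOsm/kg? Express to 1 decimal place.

Effective osmolality excludes urea (freely permeant across cell membranes):
2·Na + glucose
= 2·172 + 5.4
= 344 + 5.4
= 349.4 mOsm/kg

349.4 mOsm/kg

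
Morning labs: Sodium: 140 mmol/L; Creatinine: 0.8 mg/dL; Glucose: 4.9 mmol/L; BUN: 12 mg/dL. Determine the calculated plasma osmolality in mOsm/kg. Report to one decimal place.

289.2 mOsm/kg

Calculated osmolality = 2·Na + glucose + BUN/2.8
= 2·140 + 4.9 + 12/2.8
= 280 + 4.90 + 4.29
= 289.19 mOsm/kg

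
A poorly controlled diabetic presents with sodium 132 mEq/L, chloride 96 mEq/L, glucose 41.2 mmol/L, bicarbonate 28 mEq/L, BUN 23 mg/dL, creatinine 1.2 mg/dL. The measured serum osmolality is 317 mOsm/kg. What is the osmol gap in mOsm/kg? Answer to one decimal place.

Calculated osmolality = 2·Na + glucose + BUN/2.8
= 2·132 + 41.2 + 23/2.8
= 264 + 41.20 + 8.21
= 313.41 mOsm/kg ≈ 313.4 mOsm/kg
Osmolar gap = measured − calculated = 317 − 313.4 = 3.6 mOsm/kg

3.6 mOsm/kg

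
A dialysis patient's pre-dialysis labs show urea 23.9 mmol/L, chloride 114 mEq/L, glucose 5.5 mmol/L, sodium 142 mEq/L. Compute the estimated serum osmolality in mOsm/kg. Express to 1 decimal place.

313.4 mOsm/kg

Calculated osmolality = 2·Na + glucose + urea
= 2·142 + 5.5 + 23.9
= 284 + 5.50 + 23.90
= 313.4 mOsm/kg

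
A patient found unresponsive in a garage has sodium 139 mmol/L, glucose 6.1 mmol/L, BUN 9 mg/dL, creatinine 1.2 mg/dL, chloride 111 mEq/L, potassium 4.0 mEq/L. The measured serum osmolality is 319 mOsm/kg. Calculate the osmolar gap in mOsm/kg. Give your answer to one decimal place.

Calculated osmolality = 2·Na + glucose + BUN/2.8
= 2·139 + 6.1 + 9/2.8
= 278 + 6.10 + 3.21
= 287.31 mOsm/kg ≈ 287.3 mOsm/kg
Osmolar gap = measured − calculated = 319 − 287.3 = 31.7 mOsm/kg

31.7 mOsm/kg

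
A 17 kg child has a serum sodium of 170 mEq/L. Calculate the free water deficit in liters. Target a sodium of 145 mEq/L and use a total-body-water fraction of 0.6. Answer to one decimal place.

TBW = 0.6 · 17 = 10.2 L
Free water deficit = TBW · (Na/145 − 1)
= 10.2 · (170/145 − 1)
= 10.2 · 0.1724
= 1.76 L

1.8 L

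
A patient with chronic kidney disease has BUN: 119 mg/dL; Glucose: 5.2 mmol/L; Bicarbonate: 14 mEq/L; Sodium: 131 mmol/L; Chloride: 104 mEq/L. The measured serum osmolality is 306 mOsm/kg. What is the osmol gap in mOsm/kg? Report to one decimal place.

-3.7 mOsm/kg

Calculated osmolality = 2·Na + glucose + BUN/2.8
= 2·131 + 5.2 + 119/2.8
= 262 + 5.20 + 42.50
= 309.7 mOsm/kg ≈ 309.7 mOsm/kg
Osmolar gap = measured − calculated = 306 − 309.7 = -3.7 mOsm/kg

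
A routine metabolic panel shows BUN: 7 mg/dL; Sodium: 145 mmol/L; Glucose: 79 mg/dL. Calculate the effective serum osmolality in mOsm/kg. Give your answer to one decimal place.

294.4 mOsm/kg

Effective osmolality excludes urea (freely permeant across cell membranes):
2·Na + glucose/18
= 2·145 + 79/18
= 290 + 4.39
= 294.39 mOsm/kg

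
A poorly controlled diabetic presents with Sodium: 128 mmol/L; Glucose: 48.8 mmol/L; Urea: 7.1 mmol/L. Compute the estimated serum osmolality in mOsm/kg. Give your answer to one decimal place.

311.9 mOsm/kg

Calculated osmolality = 2·Na + glucose + urea
= 2·128 + 48.8 + 7.1
= 256 + 48.80 + 7.10
= 311.9 mOsm/kg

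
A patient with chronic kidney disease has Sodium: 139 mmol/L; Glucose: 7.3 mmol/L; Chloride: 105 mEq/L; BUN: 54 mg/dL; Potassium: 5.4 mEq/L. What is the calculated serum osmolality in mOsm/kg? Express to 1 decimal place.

Calculated osmolality = 2·Na + glucose + BUN/2.8
= 2·139 + 7.3 + 54/2.8
= 278 + 7.30 + 19.29
= 304.59 mOsm/kg

304.6 mOsm/kg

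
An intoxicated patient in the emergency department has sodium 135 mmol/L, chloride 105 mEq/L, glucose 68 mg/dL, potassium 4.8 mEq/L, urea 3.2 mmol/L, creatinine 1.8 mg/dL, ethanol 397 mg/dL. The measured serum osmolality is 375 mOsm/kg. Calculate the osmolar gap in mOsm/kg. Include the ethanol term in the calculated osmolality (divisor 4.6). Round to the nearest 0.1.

11.7 mOsm/kg

Calculated osmolality = 2·Na + glucose/18 + urea + ethanol/4.6
= 2·135 + 68/18 + 3.2 + 397/4.6
= 270 + 3.78 + 3.20 + 86.30
= 363.28 mOsm/kg ≈ 363.3 mOsm/kg
Osmolar gap = measured − calculated = 375 − 363.3 = 11.7 mOsm/kg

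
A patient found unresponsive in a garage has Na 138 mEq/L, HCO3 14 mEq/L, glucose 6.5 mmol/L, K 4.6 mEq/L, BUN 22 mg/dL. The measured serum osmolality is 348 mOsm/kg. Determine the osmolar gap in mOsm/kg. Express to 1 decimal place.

57.6 mOsm/kg

Calculated osmolality = 2·Na + glucose + BUN/2.8
= 2·138 + 6.5 + 22/2.8
= 276 + 6.50 + 7.86
= 290.36 mOsm/kg ≈ 290.4 mOsm/kg
Osmolar gap = measured − calculated = 348 − 290.4 = 57.6 mOsm/kg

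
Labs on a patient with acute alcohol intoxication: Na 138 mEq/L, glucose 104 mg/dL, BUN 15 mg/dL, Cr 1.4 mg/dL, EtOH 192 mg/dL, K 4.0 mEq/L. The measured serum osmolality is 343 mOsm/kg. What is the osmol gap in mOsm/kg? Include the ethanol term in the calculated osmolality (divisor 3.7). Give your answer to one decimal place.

Calculated osmolality = 2·Na + glucose/18 + BUN/2.8 + ethanol/3.7
= 2·138 + 104/18 + 15/2.8 + 192/3.7
= 276 + 5.78 + 5.36 + 51.89
= 339.03 mOsm/kg ≈ 339.0 mOsm/kg
Osmolar gap = measured − calculated = 343 − 339.0 = 4.0 mOsm/kg

4.0 mOsm/kg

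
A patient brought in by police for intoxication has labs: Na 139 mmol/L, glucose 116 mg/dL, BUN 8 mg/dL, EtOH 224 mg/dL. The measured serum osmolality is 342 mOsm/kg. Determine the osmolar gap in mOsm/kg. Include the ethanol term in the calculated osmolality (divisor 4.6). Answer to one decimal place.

6.0 mOsm/kg

Calculated osmolality = 2·Na + glucose/18 + BUN/2.8 + ethanol/4.6
= 2·139 + 116/18 + 8/2.8 + 224/4.6
= 278 + 6.44 + 2.86 + 48.70
= 336 mOsm/kg ≈ 336.0 mOsm/kg
Osmolar gap = measured − calculated = 342 − 336.0 = 6.0 mOsm/kg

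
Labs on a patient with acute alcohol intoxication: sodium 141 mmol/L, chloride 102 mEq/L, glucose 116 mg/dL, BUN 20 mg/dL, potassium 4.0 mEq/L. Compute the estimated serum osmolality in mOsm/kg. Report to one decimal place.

Calculated osmolality = 2·Na + glucose/18 + BUN/2.8
= 2·141 + 116/18 + 20/2.8
= 282 + 6.44 + 7.14
= 295.58 mOsm/kg

295.6 mOsm/kg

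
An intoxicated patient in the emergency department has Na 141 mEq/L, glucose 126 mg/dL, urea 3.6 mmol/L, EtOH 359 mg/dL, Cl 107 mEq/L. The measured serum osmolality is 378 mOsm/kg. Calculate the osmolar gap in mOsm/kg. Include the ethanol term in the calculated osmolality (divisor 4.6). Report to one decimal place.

Calculated osmolality = 2·Na + glucose/18 + urea + ethanol/4.6
= 2·141 + 126/18 + 3.6 + 359/4.6
= 282 + 7 + 3.60 + 78.04
= 370.64 mOsm/kg ≈ 370.6 mOsm/kg
Osmolar gap = measured − calculated = 378 − 370.6 = 7.4 mOsm/kg

7.4 mOsm/kg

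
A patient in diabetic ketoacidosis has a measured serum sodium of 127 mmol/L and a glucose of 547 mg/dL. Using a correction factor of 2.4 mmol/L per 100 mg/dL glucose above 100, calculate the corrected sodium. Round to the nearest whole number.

Corrected Na = measured Na + 2.4 · (glucose − 100)/100
= 127 + 2.4 · (547 − 100)/100
= 127 + 10.7
= 137.7 mmol/L

138 mmol/L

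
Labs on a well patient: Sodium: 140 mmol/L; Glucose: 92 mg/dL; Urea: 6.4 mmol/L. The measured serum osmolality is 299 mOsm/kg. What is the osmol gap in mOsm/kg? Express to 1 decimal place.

7.5 mOsm/kg

Calculated osmolality = 2·Na + glucose/18 + urea
= 2·140 + 92/18 + 6.4
= 280 + 5.11 + 6.40
= 291.51 mOsm/kg ≈ 291.5 mOsm/kg
Osmolar gap = measured − calculated = 299 − 291.5 = 7.5 mOsm/kg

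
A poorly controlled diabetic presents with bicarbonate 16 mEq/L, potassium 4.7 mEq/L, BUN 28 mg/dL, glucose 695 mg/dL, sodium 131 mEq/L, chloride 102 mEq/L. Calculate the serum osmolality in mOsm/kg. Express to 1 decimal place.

310.6 mOsm/kg

Calculated osmolality = 2·Na + glucose/18 + BUN/2.8
= 2·131 + 695/18 + 28/2.8
= 262 + 38.61 + 10
= 310.61 mOsm/kg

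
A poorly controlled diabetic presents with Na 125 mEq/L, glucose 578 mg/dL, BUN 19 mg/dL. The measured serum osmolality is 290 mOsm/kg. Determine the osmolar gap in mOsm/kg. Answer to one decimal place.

1.1 mOsm/kg

Calculated osmolality = 2·Na + glucose/18 + BUN/2.8
= 2·125 + 578/18 + 19/2.8
= 250 + 32.11 + 6.79
= 288.9 mOsm/kg ≈ 288.9 mOsm/kg
Osmolar gap = measured − calculated = 290 − 288.9 = 1.1 mOsm/kg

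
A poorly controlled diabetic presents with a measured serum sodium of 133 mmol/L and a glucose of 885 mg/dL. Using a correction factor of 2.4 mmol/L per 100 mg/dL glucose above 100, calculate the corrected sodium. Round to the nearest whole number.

Corrected Na = measured Na + 2.4 · (glucose − 100)/100
= 133 + 2.4 · (885 − 100)/100
= 133 + 18.8
= 151.8 mmol/L

152 mmol/L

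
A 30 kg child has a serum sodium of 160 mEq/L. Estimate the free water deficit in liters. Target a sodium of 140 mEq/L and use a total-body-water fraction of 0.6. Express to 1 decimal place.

TBW = 0.6 · 30 = 18 L
Free water deficit = TBW · (Na/140 − 1)
= 18 · (160/140 − 1)
= 18 · 0.1429
= 2.57 L

2.6 L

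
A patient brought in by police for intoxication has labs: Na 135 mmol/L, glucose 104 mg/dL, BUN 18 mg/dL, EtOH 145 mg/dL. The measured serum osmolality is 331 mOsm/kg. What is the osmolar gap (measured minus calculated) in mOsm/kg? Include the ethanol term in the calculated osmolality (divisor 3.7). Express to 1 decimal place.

9.6 mOsm/kg

Calculated osmolality = 2·Na + glucose/18 + BUN/2.8 + ethanol/3.7
= 2·135 + 104/18 + 18/2.8 + 145/3.7
= 270 + 5.78 + 6.43 + 39.19
= 321.4 mOsm/kg ≈ 321.4 mOsm/kg
Osmolar gap = measured − calculated = 331 − 321.4 = 9.6 mOsm/kg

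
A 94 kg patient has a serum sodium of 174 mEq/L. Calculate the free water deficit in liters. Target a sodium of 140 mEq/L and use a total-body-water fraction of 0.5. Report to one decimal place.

TBW = 0.5 · 94 = 47 L
Free water deficit = TBW · (Na/140 − 1)
= 47 · (174/140 − 1)
= 47 · 0.2429
= 11.42 L

11.4 L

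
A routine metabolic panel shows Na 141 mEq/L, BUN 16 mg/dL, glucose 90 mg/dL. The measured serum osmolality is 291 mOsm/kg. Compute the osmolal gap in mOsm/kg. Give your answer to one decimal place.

Calculated osmolality = 2·Na + glucose/18 + BUN/2.8
= 2·141 + 90/18 + 16/2.8
= 282 + 5 + 5.71
= 292.71 mOsm/kg ≈ 292.7 mOsm/kg
Osmolar gap = measured − calculated = 291 − 292.7 = -1.7 mOsm/kg

-1.7 mOsm/kg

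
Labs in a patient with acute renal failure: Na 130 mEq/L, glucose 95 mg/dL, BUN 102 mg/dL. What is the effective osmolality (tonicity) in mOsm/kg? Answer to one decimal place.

265.3 mOsm/kg

Effective osmolality excludes urea (freely permeant across cell membranes):
2·Na + glucose/18
= 2·130 + 95/18
= 260 + 5.28
= 265.28 mOsm/kg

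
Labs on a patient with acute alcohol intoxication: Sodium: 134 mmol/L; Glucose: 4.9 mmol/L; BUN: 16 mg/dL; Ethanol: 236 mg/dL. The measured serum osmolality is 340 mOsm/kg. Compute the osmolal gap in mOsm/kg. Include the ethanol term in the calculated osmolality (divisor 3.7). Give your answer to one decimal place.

Calculated osmolality = 2·Na + glucose + BUN/2.8 + ethanol/3.7
= 2·134 + 4.9 + 16/2.8 + 236/3.7
= 268 + 4.90 + 5.71 + 63.78
= 342.39 mOsm/kg ≈ 342.4 mOsm/kg
Osmolar gap = measured − calculated = 340 − 342.4 = -2.4 mOsm/kg

-2.4 mOsm/kg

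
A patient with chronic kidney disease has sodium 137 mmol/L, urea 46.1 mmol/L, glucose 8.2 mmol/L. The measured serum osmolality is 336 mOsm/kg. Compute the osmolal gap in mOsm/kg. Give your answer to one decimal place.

Calculated osmolality = 2·Na + glucose + urea
= 2·137 + 8.2 + 46.1
= 274 + 8.20 + 46.10
= 328.3 mOsm/kg ≈ 328.3 mOsm/kg
Osmolar gap = measured − calculated = 336 − 328.3 = 7.7 mOsm/kg

7.7 mOsm/kg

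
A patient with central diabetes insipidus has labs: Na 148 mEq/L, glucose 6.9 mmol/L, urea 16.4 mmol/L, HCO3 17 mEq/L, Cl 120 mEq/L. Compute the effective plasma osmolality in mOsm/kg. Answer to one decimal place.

Effective osmolality excludes urea (freely permeant across cell membranes):
2·Na + glucose
= 2·148 + 6.9
= 296 + 6.9
= 302.9 mOsm/kg

302.9 mOsm/kg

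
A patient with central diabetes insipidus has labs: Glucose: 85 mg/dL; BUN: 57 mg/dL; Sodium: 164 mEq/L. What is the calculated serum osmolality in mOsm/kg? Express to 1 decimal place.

Calculated osmolality = 2·Na + glucose/18 + BUN/2.8
= 2·164 + 85/18 + 57/2.8
= 328 + 4.72 + 20.36
= 353.08 mOsm/kg

353.1 mOsm/kg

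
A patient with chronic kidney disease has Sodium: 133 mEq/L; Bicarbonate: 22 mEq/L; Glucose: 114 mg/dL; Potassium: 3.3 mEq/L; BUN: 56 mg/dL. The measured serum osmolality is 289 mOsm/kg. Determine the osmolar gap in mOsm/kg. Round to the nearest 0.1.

-3.3 mOsm/kg

Calculated osmolality = 2·Na + glucose/18 + BUN/2.8
= 2·133 + 114/18 + 56/2.8
= 266 + 6.33 + 20
= 292.33 mOsm/kg ≈ 292.3 mOsm/kg
Osmolar gap = measured − calculated = 289 − 292.3 = -3.3 mOsm/kg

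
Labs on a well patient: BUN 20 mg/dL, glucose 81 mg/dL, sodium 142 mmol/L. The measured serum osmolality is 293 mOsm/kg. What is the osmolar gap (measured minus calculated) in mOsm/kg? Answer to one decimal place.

-2.6 mOsm/kg

Calculated osmolality = 2·Na + glucose/18 + BUN/2.8
= 2·142 + 81/18 + 20/2.8
= 284 + 4.50 + 7.14
= 295.64 mOsm/kg ≈ 295.6 mOsm/kg
Osmolar gap = measured − calculated = 293 − 295.6 = -2.6 mOsm/kg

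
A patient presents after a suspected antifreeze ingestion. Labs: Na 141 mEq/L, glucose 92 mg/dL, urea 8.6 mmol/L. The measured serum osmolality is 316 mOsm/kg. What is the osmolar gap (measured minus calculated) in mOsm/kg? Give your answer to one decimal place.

20.3 mOsm/kg

Calculated osmolality = 2·Na + glucose/18 + urea
= 2·141 + 92/18 + 8.6
= 282 + 5.11 + 8.60
= 295.71 mOsm/kg ≈ 295.7 mOsm/kg
Osmolar gap = measured − calculated = 316 − 295.7 = 20.3 mOsm/kg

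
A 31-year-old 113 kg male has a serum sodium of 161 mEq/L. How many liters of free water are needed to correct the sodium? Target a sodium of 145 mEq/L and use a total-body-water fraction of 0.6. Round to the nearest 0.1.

7.5 L

TBW = 0.6 · 113 = 67.8 L
Free water deficit = TBW · (Na/145 − 1)
= 67.8 · (161/145 − 1)
= 67.8 · 0.1103
= 7.48 L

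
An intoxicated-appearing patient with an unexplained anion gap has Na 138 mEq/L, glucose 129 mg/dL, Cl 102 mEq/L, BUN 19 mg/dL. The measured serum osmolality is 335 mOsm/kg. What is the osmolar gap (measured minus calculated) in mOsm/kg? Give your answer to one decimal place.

45.0 mOsm/kg

Calculated osmolality = 2·Na + glucose/18 + BUN/2.8
= 2·138 + 129/18 + 19/2.8
= 276 + 7.17 + 6.79
= 289.96 mOsm/kg ≈ 290.0 mOsm/kg
Osmolar gap = measured − calculated = 335 − 290.0 = 45.0 mOsm/kg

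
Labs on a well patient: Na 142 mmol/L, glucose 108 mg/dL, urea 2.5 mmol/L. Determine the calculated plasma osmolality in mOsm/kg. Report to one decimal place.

292.5 mOsm/kg

Calculated osmolality = 2·Na + glucose/18 + urea
= 2·142 + 108/18 + 2.5
= 284 + 6 + 2.50
= 292.5 mOsm/kg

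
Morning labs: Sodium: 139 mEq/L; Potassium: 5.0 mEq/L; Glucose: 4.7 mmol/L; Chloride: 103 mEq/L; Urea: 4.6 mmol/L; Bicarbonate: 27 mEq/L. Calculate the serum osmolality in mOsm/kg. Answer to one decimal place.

287.3 mOsm/kg

Calculated osmolality = 2·Na + glucose + urea
= 2·139 + 4.7 + 4.6
= 278 + 4.70 + 4.60
= 287.3 mOsm/kg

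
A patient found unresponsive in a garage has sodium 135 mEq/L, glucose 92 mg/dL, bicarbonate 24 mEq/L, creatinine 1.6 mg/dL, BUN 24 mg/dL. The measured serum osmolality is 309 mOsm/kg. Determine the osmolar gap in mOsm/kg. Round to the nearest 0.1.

25.3 mOsm/kg

Calculated osmolality = 2·Na + glucose/18 + BUN/2.8
= 2·135 + 92/18 + 24/2.8
= 270 + 5.11 + 8.57
= 283.68 mOsm/kg ≈ 283.7 mOsm/kg
Osmolar gap = measured − calculated = 309 − 283.7 = 25.3 mOsm/kg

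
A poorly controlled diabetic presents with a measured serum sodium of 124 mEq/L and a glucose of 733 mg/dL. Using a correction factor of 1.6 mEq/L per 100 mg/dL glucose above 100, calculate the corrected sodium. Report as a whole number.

Corrected Na = measured Na + 1.6 · (glucose − 100)/100
= 124 + 1.6 · (733 − 100)/100
= 124 + 10.1
= 134.1 mEq/L

134 mEq/L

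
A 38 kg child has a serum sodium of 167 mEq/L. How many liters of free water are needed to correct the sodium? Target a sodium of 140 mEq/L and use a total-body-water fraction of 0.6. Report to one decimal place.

4.4 L

TBW = 0.6 · 38 = 22.8 L
Free water deficit = TBW · (Na/140 − 1)
= 22.8 · (167/140 − 1)
= 22.8 · 0.1929
= 4.4 L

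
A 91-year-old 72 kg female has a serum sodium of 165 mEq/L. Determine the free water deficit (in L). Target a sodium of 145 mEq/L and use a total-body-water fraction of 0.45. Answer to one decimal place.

TBW = 0.45 · 72 = 32.4 L
Free water deficit = TBW · (Na/145 − 1)
= 32.4 · (165/145 − 1)
= 32.4 · 0.1379
= 4.47 L

4.5 L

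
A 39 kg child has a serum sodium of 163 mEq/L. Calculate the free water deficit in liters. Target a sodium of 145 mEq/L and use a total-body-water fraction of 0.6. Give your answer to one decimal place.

2.9 L

TBW = 0.6 · 39 = 23.4 L
Free water deficit = TBW · (Na/145 − 1)
= 23.4 · (163/145 − 1)
= 23.4 · 0.1241
= 2.9 L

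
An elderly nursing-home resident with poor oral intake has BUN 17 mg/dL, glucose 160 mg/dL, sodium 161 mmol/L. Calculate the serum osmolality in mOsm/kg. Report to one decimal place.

337.0 mOsm/kg

Calculated osmolality = 2·Na + glucose/18 + BUN/2.8
= 2·161 + 160/18 + 17/2.8
= 322 + 8.89 + 6.07
= 336.96 mOsm/kg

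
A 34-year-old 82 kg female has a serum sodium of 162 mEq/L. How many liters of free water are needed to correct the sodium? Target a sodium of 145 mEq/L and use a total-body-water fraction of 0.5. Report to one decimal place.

4.8 L

TBW = 0.5 · 82 = 41 L
Free water deficit = TBW · (Na/145 − 1)
= 41 · (162/145 − 1)
= 41 · 0.1172
= 4.81 L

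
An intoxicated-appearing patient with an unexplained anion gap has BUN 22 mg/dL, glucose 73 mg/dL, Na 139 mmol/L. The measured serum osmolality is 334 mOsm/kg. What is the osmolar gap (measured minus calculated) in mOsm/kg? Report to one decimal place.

Calculated osmolality = 2·Na + glucose/18 + BUN/2.8
= 2·139 + 73/18 + 22/2.8
= 278 + 4.06 + 7.86
= 289.92 mOsm/kg ≈ 289.9 mOsm/kg
Osmolar gap = measured − calculated = 334 − 289.9 = 44.1 mOsm/kg

44.1 mOsm/kg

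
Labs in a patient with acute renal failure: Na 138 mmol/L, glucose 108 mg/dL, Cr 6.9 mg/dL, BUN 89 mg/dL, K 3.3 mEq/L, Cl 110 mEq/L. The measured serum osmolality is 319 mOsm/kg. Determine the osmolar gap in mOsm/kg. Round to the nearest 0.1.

Calculated osmolality = 2·Na + glucose/18 + BUN/2.8
= 2·138 + 108/18 + 89/2.8
= 276 + 6 + 31.79
= 313.79 mOsm/kg ≈ 313.8 mOsm/kg
Osmolar gap = measured − calculated = 319 − 313.8 = 5.2 mOsm/kg

5.2 mOsm/kg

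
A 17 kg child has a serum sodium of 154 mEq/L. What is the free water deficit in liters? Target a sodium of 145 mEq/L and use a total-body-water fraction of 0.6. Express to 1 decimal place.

TBW = 0.6 · 17 = 10.2 L
Free water deficit = TBW · (Na/145 − 1)
= 10.2 · (154/145 − 1)
= 10.2 · 0.0621
= 0.63 L

0.6 L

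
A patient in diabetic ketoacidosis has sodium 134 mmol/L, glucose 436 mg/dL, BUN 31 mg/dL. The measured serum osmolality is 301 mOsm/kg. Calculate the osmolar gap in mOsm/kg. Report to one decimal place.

Calculated osmolality = 2·Na + glucose/18 + BUN/2.8
= 2·134 + 436/18 + 31/2.8
= 268 + 24.22 + 11.07
= 303.29 mOsm/kg ≈ 303.3 mOsm/kg
Osmolar gap = measured − calculated = 301 − 303.3 = -2.3 mOsm/kg

-2.3 mOsm/kg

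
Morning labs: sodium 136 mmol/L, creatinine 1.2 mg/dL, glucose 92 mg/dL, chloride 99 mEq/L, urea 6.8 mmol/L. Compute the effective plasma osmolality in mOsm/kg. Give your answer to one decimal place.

277.1 mOsm/kg

Effective osmolality excludes urea (freely permeant across cell membranes):
2·Na + glucose/18
= 2·136 + 92/18
= 272 + 5.11
= 277.11 mOsm/kg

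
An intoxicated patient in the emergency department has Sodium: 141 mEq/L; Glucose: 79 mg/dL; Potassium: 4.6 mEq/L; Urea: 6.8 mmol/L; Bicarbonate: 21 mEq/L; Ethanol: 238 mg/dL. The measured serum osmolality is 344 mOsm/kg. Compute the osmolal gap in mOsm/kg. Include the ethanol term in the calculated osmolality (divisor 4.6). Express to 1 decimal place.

-0.9 mOsm/kg

Calculated osmolality = 2·Na + glucose/18 + urea + ethanol/4.6
= 2·141 + 79/18 + 6.8 + 238/4.6
= 282 + 4.39 + 6.80 + 51.74
= 344.93 mOsm/kg ≈ 344.9 mOsm/kg
Osmolar gap = measured − calculated = 344 − 344.9 = -0.9 mOsm/kg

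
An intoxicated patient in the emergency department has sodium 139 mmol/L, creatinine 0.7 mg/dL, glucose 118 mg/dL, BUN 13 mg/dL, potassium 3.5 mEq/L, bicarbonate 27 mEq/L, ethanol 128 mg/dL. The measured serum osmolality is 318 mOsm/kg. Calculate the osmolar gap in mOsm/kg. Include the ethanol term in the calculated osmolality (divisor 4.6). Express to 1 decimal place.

Calculated osmolality = 2·Na + glucose/18 + BUN/2.8 + ethanol/4.6
= 2·139 + 118/18 + 13/2.8 + 128/4.6
= 278 + 6.56 + 4.64 + 27.83
= 317.03 mOsm/kg ≈ 317.0 mOsm/kg
Osmolar gap = measured − calculated = 318 − 317.0 = 1.0 mOsm/kg

1.0 mOsm/kg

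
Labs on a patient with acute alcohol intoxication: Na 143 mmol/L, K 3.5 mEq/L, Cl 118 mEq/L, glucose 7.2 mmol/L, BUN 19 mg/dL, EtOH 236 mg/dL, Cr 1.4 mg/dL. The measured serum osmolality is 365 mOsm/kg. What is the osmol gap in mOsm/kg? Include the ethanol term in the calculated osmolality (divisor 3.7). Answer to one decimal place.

Calculated osmolality = 2·Na + glucose + BUN/2.8 + ethanol/3.7
= 2·143 + 7.2 + 19/2.8 + 236/3.7
= 286 + 7.20 + 6.79 + 63.78
= 363.77 mOsm/kg ≈ 363.8 mOsm/kg
Osmolar gap = measured − calculated = 365 − 363.8 = 1.2 mOsm/kg

1.2 mOsm/kg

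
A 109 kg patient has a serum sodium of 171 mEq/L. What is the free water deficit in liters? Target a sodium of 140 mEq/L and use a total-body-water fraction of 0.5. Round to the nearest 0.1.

12.1 L

TBW = 0.5 · 109 = 54.5 L
Free water deficit = TBW · (Na/140 − 1)
= 54.5 · (171/140 − 1)
= 54.5 · 0.2214
= 12.07 L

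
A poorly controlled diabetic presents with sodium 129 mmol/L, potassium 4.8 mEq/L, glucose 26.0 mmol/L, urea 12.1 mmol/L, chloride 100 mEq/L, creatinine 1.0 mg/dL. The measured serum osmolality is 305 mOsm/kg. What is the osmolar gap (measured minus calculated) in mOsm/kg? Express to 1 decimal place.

8.9 mOsm/kg

Calculated osmolality = 2·Na + glucose + urea
= 2·129 + 26 + 12.1
= 258 + 26 + 12.10
= 296.1 mOsm/kg ≈ 296.1 mOsm/kg
Osmolar gap = measured − calculated = 305 − 296.1 = 8.9 mOsm/kg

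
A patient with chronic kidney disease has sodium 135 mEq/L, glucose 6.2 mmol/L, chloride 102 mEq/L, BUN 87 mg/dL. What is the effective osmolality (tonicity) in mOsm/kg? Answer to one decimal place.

276.2 mOsm/kg

Effective osmolality excludes urea (freely permeant across cell membranes):
2·Na + glucose
= 2·135 + 6.2
= 270 + 6.2
= 276.2 mOsm/kg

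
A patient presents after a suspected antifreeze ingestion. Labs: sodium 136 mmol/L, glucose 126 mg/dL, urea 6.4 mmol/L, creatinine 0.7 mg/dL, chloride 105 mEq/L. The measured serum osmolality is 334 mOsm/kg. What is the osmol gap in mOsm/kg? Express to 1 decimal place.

48.6 mOsm/kg

Calculated osmolality = 2·Na + glucose/18 + urea
= 2·136 + 126/18 + 6.4
= 272 + 7 + 6.40
= 285.4 mOsm/kg ≈ 285.4 mOsm/kg
Osmolar gap = measured − calculated = 334 − 285.4 = 48.6 mOsm/kg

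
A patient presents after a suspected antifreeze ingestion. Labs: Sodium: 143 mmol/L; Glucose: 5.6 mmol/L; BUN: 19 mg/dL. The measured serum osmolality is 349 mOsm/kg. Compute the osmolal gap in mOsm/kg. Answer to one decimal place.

50.6 mOsm/kg

Calculated osmolality = 2·Na + glucose + BUN/2.8
= 2·143 + 5.6 + 19/2.8
= 286 + 5.60 + 6.79
= 298.39 mOsm/kg ≈ 298.4 mOsm/kg
Osmolar gap = measured − calculated = 349 − 298.4 = 50.6 mOsm/kg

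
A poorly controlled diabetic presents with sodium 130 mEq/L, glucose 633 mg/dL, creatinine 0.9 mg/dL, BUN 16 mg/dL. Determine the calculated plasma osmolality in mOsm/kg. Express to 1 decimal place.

300.9 mOsm/kg

Calculated osmolality = 2·Na + glucose/18 + BUN/2.8
= 2·130 + 633/18 + 16/2.8
= 260 + 35.17 + 5.71
= 300.88 mOsm/kg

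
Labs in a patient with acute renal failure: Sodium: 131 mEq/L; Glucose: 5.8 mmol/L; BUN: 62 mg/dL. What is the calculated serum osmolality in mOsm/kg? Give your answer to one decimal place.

Calculated osmolality = 2·Na + glucose + BUN/2.8
= 2·131 + 5.8 + 62/2.8
= 262 + 5.80 + 22.14
= 289.94 mOsm/kg

289.9 mOsm/kg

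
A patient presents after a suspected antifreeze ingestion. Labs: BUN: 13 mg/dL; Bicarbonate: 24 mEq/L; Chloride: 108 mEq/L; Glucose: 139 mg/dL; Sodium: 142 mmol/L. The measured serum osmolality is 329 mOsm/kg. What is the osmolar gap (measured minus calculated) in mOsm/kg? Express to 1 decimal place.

Calculated osmolality = 2·Na + glucose/18 + BUN/2.8
= 2·142 + 139/18 + 13/2.8
= 284 + 7.72 + 4.64
= 296.36 mOsm/kg ≈ 296.4 mOsm/kg
Osmolar gap = measured − calculated = 329 − 296.4 = 32.6 mOsm/kg

32.6 mOsm/kg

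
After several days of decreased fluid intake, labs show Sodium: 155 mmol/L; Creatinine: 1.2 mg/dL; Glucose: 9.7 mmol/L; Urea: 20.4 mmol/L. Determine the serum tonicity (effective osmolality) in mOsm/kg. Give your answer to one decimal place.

319.7 mOsm/kg

Effective osmolality excludes urea (freely permeant across cell membranes):
2·Na + glucose
= 2·155 + 9.7
= 310 + 9.7
= 319.7 mOsm/kg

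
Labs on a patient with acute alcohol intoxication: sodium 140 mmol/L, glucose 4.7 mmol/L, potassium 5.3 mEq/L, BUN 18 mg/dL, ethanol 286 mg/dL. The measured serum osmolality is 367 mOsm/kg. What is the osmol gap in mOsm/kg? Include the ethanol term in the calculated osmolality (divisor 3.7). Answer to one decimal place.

-1.4 mOsm/kg

Calculated osmolality = 2·Na + glucose + BUN/2.8 + ethanol/3.7
= 2·140 + 4.7 + 18/2.8 + 286/3.7
= 280 + 4.70 + 6.43 + 77.30
= 368.43 mOsm/kg ≈ 368.4 mOsm/kg
Osmolar gap = measured − calculated = 367 − 368.4 = -1.4 mOsm/kg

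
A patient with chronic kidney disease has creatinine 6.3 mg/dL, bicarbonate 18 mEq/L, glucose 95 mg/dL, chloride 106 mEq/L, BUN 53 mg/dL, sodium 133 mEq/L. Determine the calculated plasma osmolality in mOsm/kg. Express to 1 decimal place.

290.2 mOsm/kg

Calculated osmolality = 2·Na + glucose/18 + BUN/2.8
= 2·133 + 95/18 + 53/2.8
= 266 + 5.28 + 18.93
= 290.21 mOsm/kg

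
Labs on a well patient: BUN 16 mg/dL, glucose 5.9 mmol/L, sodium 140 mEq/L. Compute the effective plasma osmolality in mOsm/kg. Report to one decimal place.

285.9 mOsm/kg

Effective osmolality excludes urea (freely permeant across cell membranes):
2·Na + glucose
= 2·140 + 5.9
= 280 + 5.9
= 285.9 mOsm/kg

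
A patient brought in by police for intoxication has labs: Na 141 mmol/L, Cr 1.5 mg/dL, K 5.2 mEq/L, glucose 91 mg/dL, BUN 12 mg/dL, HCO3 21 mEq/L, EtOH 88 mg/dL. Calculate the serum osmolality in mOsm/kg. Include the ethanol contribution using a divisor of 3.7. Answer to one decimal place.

Calculated osmolality = 2·Na + glucose/18 + BUN/2.8 + ethanol/3.7
= 2·141 + 91/18 + 12/2.8 + 88/3.7
= 282 + 5.06 + 4.29 + 23.78
= 315.13 mOsm/kg

315.1 mOsm/kg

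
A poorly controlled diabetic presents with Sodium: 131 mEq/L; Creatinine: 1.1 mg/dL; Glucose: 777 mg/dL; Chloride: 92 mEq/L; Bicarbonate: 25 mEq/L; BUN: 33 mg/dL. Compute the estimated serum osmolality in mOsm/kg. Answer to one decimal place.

317.0 mOsm/kg

Calculated osmolality = 2·Na + glucose/18 + BUN/2.8
= 2·131 + 777/18 + 33/2.8
= 262 + 43.17 + 11.79
= 316.96 mOsm/kg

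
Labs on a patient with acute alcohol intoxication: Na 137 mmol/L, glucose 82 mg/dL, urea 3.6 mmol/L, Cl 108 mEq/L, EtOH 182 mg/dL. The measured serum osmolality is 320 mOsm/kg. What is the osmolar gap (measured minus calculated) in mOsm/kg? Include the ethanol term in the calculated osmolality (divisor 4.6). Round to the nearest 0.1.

-1.7 mOsm/kg

Calculated osmolality = 2·Na + glucose/18 + urea + ethanol/4.6
= 2·137 + 82/18 + 3.6 + 182/4.6
= 274 + 4.56 + 3.60 + 39.57
= 321.73 mOsm/kg ≈ 321.7 mOsm/kg
Osmolar gap = measured − calculated = 320 − 321.7 = -1.7 mOsm/kg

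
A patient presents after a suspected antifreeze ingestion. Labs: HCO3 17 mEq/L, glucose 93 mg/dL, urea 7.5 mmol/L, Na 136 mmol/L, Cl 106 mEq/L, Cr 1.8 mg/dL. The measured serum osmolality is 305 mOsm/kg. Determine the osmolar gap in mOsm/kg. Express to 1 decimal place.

20.3 mOsm/kg

Calculated osmolality = 2·Na + glucose/18 + urea
= 2·136 + 93/18 + 7.5
= 272 + 5.17 + 7.50
= 284.67 mOsm/kg ≈ 284.7 mOsm/kg
Osmolar gap = measured − calculated = 305 − 284.7 = 20.3 mOsm/kg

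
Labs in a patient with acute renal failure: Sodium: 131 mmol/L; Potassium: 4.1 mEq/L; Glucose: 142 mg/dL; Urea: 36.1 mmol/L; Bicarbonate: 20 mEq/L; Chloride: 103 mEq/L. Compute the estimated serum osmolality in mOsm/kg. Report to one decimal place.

306.0 mOsm/kg

Calculated osmolality = 2·Na + glucose/18 + urea
= 2·131 + 142/18 + 36.1
= 262 + 7.89 + 36.10
= 305.99 mOsm/kg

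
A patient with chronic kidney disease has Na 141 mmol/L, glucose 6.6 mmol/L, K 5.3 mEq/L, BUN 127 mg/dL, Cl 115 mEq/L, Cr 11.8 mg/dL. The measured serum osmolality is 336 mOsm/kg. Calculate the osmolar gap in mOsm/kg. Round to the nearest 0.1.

2.0 mOsm/kg

Calculated osmolality = 2·Na + glucose + BUN/2.8
= 2·141 + 6.6 + 127/2.8
= 282 + 6.60 + 45.36
= 333.96 mOsm/kg ≈ 334.0 mOsm/kg
Osmolar gap = measured − calculated = 336 − 334.0 = 2.0 mOsm/kg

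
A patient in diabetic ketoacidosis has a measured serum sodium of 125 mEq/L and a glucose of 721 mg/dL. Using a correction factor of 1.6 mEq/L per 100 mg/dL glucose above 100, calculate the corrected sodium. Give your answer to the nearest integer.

135 mEq/L

Corrected Na = measured Na + 1.6 · (glucose − 100)/100
= 125 + 1.6 · (721 − 100)/100
= 125 + 9.9
= 134.9 mEq/L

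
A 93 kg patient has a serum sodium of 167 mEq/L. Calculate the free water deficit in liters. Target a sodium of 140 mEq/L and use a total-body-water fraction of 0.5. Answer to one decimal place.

9.0 L

TBW = 0.5 · 93 = 46.5 L
Free water deficit = TBW · (Na/140 − 1)
= 46.5 · (167/140 − 1)
= 46.5 · 0.1929
= 8.97 L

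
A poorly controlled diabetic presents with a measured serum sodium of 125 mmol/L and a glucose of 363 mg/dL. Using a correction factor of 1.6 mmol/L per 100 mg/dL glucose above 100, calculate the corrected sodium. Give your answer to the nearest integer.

129 mmol/L

Corrected Na = measured Na + 1.6 · (glucose − 100)/100
= 125 + 1.6 · (363 − 100)/100
= 125 + 4.2
= 129.2 mmol/L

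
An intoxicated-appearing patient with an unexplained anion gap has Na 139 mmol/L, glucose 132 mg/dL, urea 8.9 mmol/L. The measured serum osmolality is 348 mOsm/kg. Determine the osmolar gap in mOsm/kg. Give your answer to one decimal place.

53.8 mOsm/kg

Calculated osmolality = 2·Na + glucose/18 + urea
= 2·139 + 132/18 + 8.9
= 278 + 7.33 + 8.90
= 294.23 mOsm/kg ≈ 294.2 mOsm/kg
Osmolar gap = measured − calculated = 348 − 294.2 = 53.8 mOsm/kg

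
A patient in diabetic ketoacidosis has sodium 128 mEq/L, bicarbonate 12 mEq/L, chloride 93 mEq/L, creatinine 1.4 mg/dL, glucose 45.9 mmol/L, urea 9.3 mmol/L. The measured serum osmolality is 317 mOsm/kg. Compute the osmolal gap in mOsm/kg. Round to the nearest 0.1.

Calculated osmolality = 2·Na + glucose + urea
= 2·128 + 45.9 + 9.3
= 256 + 45.90 + 9.30
= 311.2 mOsm/kg ≈ 311.2 mOsm/kg
Osmolar gap = measured − calculated = 317 − 311.2 = 5.8 mOsm/kg

5.8 mOsm/kg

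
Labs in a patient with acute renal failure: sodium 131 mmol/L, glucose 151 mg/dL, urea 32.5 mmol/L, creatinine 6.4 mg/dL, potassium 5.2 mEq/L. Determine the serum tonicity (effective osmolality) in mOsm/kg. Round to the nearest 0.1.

270.4 mOsm/kg

Effective osmolality excludes urea (freely permeant across cell membranes):
2·Na + glucose/18
= 2·131 + 151/18
= 262 + 8.39
= 270.39 mOsm/kg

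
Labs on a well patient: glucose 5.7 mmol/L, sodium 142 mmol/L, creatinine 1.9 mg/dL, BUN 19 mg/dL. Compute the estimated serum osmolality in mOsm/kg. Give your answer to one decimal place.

Calculated osmolality = 2·Na + glucose + BUN/2.8
= 2·142 + 5.7 + 19/2.8
= 284 + 5.70 + 6.79
= 296.49 mOsm/kg

296.5 mOsm/kg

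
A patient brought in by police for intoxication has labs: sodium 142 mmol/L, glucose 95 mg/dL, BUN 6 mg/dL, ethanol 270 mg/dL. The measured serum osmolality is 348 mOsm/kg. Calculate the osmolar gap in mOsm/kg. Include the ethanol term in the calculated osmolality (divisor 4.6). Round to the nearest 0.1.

-2.1 mOsm/kg

Calculated osmolality = 2·Na + glucose/18 + BUN/2.8 + ethanol/4.6
= 2·142 + 95/18 + 6/2.8 + 270/4.6
= 284 + 5.28 + 2.14 + 58.70
= 350.12 mOsm/kg ≈ 350.1 mOsm/kg
Osmolar gap = measured − calculated = 348 − 350.1 = -2.1 mOsm/kg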